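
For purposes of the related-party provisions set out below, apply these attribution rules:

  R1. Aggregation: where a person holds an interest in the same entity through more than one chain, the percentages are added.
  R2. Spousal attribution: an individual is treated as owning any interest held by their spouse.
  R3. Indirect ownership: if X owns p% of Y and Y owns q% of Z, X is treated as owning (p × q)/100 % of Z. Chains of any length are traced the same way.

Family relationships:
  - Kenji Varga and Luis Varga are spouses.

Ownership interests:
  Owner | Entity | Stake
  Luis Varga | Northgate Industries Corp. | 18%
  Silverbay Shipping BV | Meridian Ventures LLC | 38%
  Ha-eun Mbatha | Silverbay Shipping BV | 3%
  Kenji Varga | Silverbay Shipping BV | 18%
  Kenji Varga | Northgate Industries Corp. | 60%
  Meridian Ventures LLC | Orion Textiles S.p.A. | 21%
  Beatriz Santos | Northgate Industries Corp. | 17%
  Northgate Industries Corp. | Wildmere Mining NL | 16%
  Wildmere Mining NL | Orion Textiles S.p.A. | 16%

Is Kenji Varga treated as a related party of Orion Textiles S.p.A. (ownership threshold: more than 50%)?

No

By spousal attribution (R2), Kenji Varga is treated as also owning Luis Varga's interest in Northgate Industries Corp, giving 60% + 18% = 78%.
Chain via Northgate Industries Corp. → Wildmere Mining NL (R3): 78% × 16% × 16% = 1.9968% of Orion Textiles S.p.A.
Chain via Silverbay Shipping BV → Meridian Ventures LLC (R3): 18% × 38% × 21% = 1.4364% of Orion Textiles S.p.A.
Aggregating (R1): 1.9968% + 1.4364% = 3.4332%.
3.4332% does not exceed the 50% threshold, so Kenji is not a related party to Orion Textiles S.p.A.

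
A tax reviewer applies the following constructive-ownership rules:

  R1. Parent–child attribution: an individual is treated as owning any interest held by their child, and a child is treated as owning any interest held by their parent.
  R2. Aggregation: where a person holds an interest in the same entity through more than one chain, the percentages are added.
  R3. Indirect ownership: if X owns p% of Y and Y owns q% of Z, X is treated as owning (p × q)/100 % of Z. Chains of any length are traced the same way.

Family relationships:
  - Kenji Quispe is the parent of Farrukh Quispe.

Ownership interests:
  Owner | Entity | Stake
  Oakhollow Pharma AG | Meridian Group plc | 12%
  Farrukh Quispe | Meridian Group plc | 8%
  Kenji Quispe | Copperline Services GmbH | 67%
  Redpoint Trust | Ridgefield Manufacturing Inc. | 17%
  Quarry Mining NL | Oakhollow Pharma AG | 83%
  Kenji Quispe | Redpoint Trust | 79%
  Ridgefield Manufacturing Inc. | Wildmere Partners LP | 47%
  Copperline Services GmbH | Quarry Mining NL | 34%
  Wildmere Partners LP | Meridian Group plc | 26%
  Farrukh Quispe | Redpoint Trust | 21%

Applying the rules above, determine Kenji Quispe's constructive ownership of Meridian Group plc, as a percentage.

By parent–child attribution (R1), Kenji Quispe is treated as also owning Farrukh Quispe's interest in Redpoint Trust, giving 79% + 21% = 100%.
By parent–child attribution (R1), Kenji Quispe is treated as owning Farrukh Quispe's 8% interest in Meridian Group plc.
Chain via Copperline Services GmbH → Quarry Mining NL → Oakhollow Pharma AG (R3): 67% × 34% × 83% × 12% = 2.268888% of Meridian Group plc.
Chain via Redpoint Trust → Ridgefield Manufacturing Inc. → Wildmere Partners LP (R3): 100% × 17% × 47% × 26% = 2.0774% of Meridian Group plc.
Direct interest in Meridian Group plc: 8%.
Aggregating (R2): 2.268888% + 2.0774% + 8% = 12.346288%.

12.346288%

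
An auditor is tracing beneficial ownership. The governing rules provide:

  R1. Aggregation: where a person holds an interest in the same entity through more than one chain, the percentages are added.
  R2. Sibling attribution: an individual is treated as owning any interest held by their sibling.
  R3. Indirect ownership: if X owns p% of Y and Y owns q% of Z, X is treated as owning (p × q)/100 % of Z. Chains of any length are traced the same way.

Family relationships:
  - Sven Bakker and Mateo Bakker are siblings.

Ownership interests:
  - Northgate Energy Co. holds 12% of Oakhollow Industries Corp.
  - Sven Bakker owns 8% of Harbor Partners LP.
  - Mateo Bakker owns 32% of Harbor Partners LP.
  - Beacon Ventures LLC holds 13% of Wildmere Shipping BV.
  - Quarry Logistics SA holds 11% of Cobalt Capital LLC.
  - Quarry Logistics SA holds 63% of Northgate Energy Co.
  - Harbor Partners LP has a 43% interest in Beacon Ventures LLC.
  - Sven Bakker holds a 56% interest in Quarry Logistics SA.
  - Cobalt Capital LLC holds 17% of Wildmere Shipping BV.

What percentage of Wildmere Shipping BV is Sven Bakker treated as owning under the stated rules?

3.2832%

By sibling attribution (R2), Sven Bakker is treated as also owning Mateo Bakker's interest in Harbor Partners LP, giving 8% + 32% = 40%.
Chain via Quarry Logistics SA → Cobalt Capital LLC (R3): 56% × 11% × 17% = 1.0472% of Wildmere Shipping BV.
Chain via Harbor Partners LP → Beacon Ventures LLC (R3): 40% × 43% × 13% = 2.236% of Wildmere Shipping BV.
Aggregating (R1): 1.0472% + 2.236% = 3.2832%.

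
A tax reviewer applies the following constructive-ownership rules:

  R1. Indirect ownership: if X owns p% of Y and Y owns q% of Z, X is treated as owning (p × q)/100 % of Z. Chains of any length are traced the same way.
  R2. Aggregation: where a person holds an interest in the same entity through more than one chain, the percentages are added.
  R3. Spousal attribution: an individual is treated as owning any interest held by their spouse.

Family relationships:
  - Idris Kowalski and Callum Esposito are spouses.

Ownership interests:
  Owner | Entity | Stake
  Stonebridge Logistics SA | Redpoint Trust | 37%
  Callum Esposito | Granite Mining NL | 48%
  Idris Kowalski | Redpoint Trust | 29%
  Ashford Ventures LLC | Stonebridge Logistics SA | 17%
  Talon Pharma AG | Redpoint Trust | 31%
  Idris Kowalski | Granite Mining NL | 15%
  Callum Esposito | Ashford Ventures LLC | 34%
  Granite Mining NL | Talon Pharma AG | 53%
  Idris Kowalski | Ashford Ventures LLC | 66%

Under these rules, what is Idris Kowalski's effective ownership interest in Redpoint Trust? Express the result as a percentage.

By spousal attribution (R3), Idris Kowalski is treated as also owning Callum Esposito's interest in Granite Mining NL, giving 15% + 48% = 63%.
By spousal attribution (R3), Idris Kowalski is treated as also owning Callum Esposito's interest in Ashford Ventures LLC, giving 66% + 34% = 100%.
Chain via Granite Mining NL → Talon Pharma AG (R1): 63% × 53% × 31% = 10.3509% of Redpoint Trust.
Chain via Ashford Ventures LLC → Stonebridge Logistics SA (R1): 100% × 17% × 37% = 6.29% of Redpoint Trust.
Direct interest in Redpoint Trust: 29%.
Aggregating (R2): 10.3509% + 6.29% + 29% = 45.6409%.

45.6409%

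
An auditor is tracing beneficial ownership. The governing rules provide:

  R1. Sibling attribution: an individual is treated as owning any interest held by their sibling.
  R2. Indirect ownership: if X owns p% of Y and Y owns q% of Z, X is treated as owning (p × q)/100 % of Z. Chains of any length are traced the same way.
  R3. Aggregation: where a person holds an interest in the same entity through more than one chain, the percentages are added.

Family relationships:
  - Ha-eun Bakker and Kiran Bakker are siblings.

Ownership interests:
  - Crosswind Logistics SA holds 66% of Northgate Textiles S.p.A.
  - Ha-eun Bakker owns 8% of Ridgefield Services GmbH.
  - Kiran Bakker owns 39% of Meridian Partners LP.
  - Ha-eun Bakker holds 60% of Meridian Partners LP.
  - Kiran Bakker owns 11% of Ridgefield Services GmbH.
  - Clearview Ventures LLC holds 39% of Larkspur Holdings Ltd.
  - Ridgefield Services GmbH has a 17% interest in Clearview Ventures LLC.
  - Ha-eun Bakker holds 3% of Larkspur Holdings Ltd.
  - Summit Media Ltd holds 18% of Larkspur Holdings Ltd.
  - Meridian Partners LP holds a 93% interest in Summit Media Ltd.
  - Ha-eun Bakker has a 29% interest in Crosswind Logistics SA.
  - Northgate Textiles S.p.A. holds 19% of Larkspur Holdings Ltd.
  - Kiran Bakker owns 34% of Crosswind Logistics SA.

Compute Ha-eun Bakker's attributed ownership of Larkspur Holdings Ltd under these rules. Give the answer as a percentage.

28.7325%

By sibling attribution (R1), Ha-eun Bakker is treated as also owning Kiran Bakker's interest in Crosswind Logistics SA, giving 29% + 34% = 63%.
By sibling attribution (R1), Ha-eun Bakker is treated as also owning Kiran Bakker's interest in Meridian Partners LP, giving 60% + 39% = 99%.
By sibling attribution (R1), Ha-eun Bakker is treated as also owning Kiran Bakker's interest in Ridgefield Services GmbH, giving 8% + 11% = 19%.
Chain via Crosswind Logistics SA → Northgate Textiles S.p.A. (R2): 63% × 66% × 19% = 7.9002% of Larkspur Holdings Ltd.
Chain via Meridian Partners LP → Summit Media Ltd (R2): 99% × 93% × 18% = 16.5726% of Larkspur Holdings Ltd.
Chain via Ridgefield Services GmbH → Clearview Ventures LLC (R2): 19% × 17% × 39% = 1.2597% of Larkspur Holdings Ltd.
Direct interest in Larkspur Holdings Ltd: 3%.
Aggregating (R3): 7.9002% + 16.5726% + 1.2597% + 3% = 28.7325%.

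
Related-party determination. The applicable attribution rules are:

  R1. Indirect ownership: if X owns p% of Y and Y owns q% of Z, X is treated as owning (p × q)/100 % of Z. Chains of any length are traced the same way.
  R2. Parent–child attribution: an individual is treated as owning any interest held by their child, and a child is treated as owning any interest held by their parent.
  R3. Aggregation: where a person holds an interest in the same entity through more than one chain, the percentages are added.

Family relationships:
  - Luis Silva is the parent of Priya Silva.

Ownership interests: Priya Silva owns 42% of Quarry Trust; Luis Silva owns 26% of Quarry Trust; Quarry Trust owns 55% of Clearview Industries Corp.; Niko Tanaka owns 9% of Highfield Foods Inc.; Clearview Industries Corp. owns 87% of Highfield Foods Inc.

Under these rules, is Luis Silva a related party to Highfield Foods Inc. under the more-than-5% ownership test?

By parent–child attribution (R2), Luis Silva is treated as also owning Priya Silva's interest in Quarry Trust, giving 26% + 42% = 68%.
Chain via Quarry Trust → Clearview Industries Corp. (R1): 68% × 55% × 87% = 32.538% of Highfield Foods Inc.
32.538% exceeds the 5% threshold, so Luis is a related party to Highfield Foods Inc.

Yes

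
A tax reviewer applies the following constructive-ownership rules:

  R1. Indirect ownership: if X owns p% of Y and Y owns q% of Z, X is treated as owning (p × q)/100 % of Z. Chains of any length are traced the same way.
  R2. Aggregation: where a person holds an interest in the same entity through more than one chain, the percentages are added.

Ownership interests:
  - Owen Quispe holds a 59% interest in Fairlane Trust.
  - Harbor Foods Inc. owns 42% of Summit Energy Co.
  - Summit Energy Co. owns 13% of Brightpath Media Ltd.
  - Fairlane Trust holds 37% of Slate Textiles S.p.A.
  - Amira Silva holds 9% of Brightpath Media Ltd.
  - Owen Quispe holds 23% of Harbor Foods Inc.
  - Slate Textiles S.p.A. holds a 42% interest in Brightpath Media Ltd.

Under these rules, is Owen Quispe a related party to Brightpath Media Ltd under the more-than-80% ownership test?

Chain via Fairlane Trust → Slate Textiles S.p.A. (R1): 59% × 37% × 42% = 9.1686% of Brightpath Media Ltd.
Chain via Harbor Foods Inc. → Summit Energy Co. (R1): 23% × 42% × 13% = 1.2558% of Brightpath Media Ltd.
Aggregating (R2): 9.1686% + 1.2558% = 10.4244%.
10.4244% does not exceed the 80% threshold, so Owen is not a related party to Brightpath Media Ltd.

No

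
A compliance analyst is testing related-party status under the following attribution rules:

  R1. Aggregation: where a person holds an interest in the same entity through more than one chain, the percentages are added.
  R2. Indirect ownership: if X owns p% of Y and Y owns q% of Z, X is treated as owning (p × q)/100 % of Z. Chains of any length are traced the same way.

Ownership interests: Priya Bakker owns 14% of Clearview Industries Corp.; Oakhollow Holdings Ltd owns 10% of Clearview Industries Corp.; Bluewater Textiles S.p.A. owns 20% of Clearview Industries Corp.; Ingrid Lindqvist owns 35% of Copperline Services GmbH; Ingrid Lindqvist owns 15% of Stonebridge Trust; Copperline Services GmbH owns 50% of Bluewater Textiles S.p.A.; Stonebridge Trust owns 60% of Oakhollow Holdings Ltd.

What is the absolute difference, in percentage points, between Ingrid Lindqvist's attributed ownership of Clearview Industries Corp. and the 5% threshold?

0.6

Chain via Stonebridge Trust → Oakhollow Holdings Ltd (R2): 15% × 60% × 10% = 0.9% of Clearview Industries Corp.
Chain via Copperline Services GmbH → Bluewater Textiles S.p.A. (R2): 35% × 50% × 20% = 3.5% of Clearview Industries Corp.
Aggregating (R1): 0.9% + 3.5% = 4.4%.
4.4% falls short of the 5% threshold by 0.6 percentage points.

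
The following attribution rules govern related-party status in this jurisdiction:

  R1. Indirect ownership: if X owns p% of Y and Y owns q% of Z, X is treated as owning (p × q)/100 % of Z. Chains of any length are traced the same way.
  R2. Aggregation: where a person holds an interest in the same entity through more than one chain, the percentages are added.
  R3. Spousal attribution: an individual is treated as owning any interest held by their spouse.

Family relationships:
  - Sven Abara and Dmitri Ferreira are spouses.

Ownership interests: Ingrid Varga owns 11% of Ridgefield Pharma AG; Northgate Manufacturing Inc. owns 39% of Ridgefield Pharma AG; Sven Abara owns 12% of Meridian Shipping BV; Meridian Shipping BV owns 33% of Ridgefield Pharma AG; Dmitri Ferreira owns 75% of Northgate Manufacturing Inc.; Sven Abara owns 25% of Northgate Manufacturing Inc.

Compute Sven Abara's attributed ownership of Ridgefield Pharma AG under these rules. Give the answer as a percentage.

By spousal attribution (R3), Sven Abara is treated as also owning Dmitri Ferreira's interest in Northgate Manufacturing Inc, giving 25% + 75% = 100%.
Chain via Northgate Manufacturing Inc. (R1): 100% × 39% = 39% of Ridgefield Pharma AG.
Chain via Meridian Shipping BV (R1): 12% × 33% = 3.96% of Ridgefield Pharma AG.
Aggregating (R2): 39% + 3.96% = 42.96%.

42.96%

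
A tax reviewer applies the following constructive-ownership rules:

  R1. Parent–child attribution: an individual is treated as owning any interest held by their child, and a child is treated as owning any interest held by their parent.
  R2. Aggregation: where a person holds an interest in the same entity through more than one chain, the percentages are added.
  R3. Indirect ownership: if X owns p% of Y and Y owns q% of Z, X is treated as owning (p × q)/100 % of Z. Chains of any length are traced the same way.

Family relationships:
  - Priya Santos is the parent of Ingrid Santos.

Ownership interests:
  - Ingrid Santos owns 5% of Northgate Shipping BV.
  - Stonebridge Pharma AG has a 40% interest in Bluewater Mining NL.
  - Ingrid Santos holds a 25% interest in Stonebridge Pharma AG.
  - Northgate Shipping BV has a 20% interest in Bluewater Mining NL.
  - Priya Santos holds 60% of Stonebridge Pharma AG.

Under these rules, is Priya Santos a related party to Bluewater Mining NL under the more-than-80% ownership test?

No

By parent–child attribution (R1), Priya Santos is treated as also owning Ingrid Santos's interest in Stonebridge Pharma AG, giving 60% + 25% = 85%.
By parent–child attribution (R1), Priya Santos is treated as owning Ingrid Santos's 5% interest in Northgate Shipping BV.
Chain via Stonebridge Pharma AG (R3): 85% × 40% = 34% of Bluewater Mining NL.
Chain via Northgate Shipping BV (R3): 5% × 20% = 1% of Bluewater Mining NL.
Aggregating (R2): 34% + 1% = 35%.
35% does not exceed the 80% threshold, so Priya is not a related party to Bluewater Mining NL.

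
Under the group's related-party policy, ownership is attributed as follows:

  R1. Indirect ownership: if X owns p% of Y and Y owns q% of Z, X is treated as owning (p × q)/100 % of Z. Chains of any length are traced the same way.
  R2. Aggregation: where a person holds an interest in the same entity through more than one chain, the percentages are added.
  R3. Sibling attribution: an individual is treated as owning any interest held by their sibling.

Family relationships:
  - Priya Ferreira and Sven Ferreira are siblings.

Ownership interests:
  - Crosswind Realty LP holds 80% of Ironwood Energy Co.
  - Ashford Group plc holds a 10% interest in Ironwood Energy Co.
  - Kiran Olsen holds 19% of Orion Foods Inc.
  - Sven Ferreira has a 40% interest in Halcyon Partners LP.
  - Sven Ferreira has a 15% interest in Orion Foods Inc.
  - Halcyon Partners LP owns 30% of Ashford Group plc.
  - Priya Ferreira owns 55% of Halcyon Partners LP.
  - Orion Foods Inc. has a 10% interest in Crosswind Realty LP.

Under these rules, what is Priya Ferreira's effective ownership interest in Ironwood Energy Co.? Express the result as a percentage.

By sibling attribution (R3), Priya Ferreira is treated as also owning Sven Ferreira's interest in Halcyon Partners LP, giving 55% + 40% = 95%.
By sibling attribution (R3), Priya Ferreira is treated as owning Sven Ferreira's 15% interest in Orion Foods Inc.
Chain via Halcyon Partners LP → Ashford Group plc (R1): 95% × 30% × 10% = 2.85% of Ironwood Energy Co.
Chain via Orion Foods Inc. → Crosswind Realty LP (R1): 15% × 10% × 80% = 1.2% of Ironwood Energy Co.
Aggregating (R2): 2.85% + 1.2% = 4.05%.

4.05%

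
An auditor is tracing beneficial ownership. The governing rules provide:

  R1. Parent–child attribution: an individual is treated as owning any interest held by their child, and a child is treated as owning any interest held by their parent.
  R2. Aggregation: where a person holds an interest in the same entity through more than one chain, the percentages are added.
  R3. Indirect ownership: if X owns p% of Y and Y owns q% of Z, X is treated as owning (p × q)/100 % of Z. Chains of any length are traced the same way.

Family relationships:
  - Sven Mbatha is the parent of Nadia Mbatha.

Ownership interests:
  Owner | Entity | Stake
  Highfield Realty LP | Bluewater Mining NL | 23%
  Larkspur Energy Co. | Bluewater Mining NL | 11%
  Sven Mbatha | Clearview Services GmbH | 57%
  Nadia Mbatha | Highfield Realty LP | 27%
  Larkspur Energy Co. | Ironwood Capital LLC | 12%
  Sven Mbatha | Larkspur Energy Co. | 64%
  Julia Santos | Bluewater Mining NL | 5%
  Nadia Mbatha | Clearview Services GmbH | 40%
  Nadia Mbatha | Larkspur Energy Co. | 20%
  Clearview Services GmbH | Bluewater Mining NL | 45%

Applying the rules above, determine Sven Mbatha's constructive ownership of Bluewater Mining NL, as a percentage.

59.1%

By parent–child attribution (R1), Sven Mbatha is treated as also owning Nadia Mbatha's interest in Larkspur Energy Co, giving 64% + 20% = 84%.
By parent–child attribution (R1), Sven Mbatha is treated as also owning Nadia Mbatha's interest in Clearview Services GmbH, giving 57% + 40% = 97%.
By parent–child attribution (R1), Sven Mbatha is treated as owning Nadia Mbatha's 27% interest in Highfield Realty LP.
Chain via Larkspur Energy Co. (R3): 84% × 11% = 9.24% of Bluewater Mining NL.
Chain via Clearview Services GmbH (R3): 97% × 45% = 43.65% of Bluewater Mining NL.
Chain via Highfield Realty LP (R3): 27% × 23% = 6.21% of Bluewater Mining NL.
Aggregating (R2): 9.24% + 43.65% + 6.21% = 59.1%.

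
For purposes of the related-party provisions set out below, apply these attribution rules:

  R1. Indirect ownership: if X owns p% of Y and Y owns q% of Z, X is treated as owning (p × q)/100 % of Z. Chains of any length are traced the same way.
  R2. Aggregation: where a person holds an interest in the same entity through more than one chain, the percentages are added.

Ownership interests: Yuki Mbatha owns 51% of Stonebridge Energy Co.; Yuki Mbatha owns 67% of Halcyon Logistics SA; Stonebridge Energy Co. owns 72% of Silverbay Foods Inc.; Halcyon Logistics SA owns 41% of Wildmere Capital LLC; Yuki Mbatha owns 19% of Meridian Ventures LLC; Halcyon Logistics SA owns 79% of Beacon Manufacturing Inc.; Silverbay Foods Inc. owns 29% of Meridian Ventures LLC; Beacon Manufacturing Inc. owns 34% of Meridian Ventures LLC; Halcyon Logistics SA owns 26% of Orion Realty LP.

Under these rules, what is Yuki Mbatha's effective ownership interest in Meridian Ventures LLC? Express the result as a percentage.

47.645%

Chain via Stonebridge Energy Co. → Silverbay Foods Inc. (R1): 51% × 72% × 29% = 10.6488% of Meridian Ventures LLC.
Chain via Halcyon Logistics SA → Beacon Manufacturing Inc. (R1): 67% × 79% × 34% = 17.9962% of Meridian Ventures LLC.
Direct interest in Meridian Ventures LLC: 19%.
Aggregating (R2): 10.6488% + 17.9962% + 19% = 47.645%.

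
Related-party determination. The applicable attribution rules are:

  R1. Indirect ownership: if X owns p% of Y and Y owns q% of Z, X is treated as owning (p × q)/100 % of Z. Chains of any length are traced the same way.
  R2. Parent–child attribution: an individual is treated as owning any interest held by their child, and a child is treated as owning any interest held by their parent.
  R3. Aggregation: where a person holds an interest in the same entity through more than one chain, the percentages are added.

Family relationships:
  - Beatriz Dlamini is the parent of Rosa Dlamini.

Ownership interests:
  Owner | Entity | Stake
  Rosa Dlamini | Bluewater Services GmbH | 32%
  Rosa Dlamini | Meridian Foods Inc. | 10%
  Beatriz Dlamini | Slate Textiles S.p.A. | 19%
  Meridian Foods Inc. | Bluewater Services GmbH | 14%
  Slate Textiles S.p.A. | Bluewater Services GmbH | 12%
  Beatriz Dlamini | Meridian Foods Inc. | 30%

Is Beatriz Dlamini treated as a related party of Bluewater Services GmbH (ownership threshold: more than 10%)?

Yes

By parent–child attribution (R2), Beatriz Dlamini is treated as also owning Rosa Dlamini's interest in Meridian Foods Inc, giving 30% + 10% = 40%.
By parent–child attribution (R2), Beatriz Dlamini is treated as owning Rosa Dlamini's 32% interest in Bluewater Services GmbH.
Chain via Slate Textiles S.p.A. (R1): 19% × 12% = 2.28% of Bluewater Services GmbH.
Chain via Meridian Foods Inc. (R1): 40% × 14% = 5.6% of Bluewater Services GmbH.
Direct interest in Bluewater Services GmbH: 32%.
Aggregating (R3): 2.28% + 5.6% + 32% = 39.88%.
39.88% exceeds the 10% threshold, so Beatriz is a related party to Bluewater Services GmbH.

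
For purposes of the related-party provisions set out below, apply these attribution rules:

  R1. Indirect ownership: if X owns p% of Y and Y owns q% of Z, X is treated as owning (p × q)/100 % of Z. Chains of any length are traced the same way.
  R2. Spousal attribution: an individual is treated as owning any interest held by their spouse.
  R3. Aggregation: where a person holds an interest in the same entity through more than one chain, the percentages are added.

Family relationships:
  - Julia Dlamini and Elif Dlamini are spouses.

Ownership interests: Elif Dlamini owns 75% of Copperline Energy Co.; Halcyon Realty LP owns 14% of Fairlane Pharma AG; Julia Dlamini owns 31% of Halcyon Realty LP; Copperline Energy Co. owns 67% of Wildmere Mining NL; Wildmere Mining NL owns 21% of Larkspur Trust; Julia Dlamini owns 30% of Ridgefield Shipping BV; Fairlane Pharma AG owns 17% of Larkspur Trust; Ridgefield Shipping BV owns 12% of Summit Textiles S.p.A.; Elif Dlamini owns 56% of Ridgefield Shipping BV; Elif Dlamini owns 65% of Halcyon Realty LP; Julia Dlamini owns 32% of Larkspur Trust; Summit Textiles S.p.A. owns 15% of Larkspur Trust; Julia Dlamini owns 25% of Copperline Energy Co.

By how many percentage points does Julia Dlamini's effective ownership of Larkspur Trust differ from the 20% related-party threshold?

By spousal attribution (R2), Julia Dlamini is treated as also owning Elif Dlamini's interest in Copperline Energy Co, giving 25% + 75% = 100%.
By spousal attribution (R2), Julia Dlamini is treated as also owning Elif Dlamini's interest in Ridgefield Shipping BV, giving 30% + 56% = 86%.
By spousal attribution (R2), Julia Dlamini is treated as also owning Elif Dlamini's interest in Halcyon Realty LP, giving 31% + 65% = 96%.
Chain via Copperline Energy Co. → Wildmere Mining NL (R1): 100% × 67% × 21% = 14.07% of Larkspur Trust.
Chain via Ridgefield Shipping BV → Summit Textiles S.p.A. (R1): 86% × 12% × 15% = 1.548% of Larkspur Trust.
Chain via Halcyon Realty LP → Fairlane Pharma AG (R1): 96% × 14% × 17% = 2.2848% of Larkspur Trust.
Direct interest in Larkspur Trust: 32%.
Aggregating (R3): 14.07% + 1.548% + 2.2848% + 32% = 49.9028%.
49.9028% exceeds the 20% threshold by 29.9028 percentage points.

29.9028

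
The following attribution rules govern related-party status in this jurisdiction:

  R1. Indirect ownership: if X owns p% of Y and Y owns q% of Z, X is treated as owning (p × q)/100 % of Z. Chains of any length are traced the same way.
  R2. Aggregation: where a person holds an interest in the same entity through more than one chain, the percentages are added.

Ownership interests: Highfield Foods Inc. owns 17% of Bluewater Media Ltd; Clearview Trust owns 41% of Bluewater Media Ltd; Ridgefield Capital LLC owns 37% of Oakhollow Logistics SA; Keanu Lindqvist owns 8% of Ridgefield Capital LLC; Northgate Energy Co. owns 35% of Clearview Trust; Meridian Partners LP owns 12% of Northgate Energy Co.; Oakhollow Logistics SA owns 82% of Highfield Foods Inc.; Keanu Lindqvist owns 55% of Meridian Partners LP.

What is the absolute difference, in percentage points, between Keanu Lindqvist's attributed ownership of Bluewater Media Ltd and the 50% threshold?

Chain via Meridian Partners LP → Northgate Energy Co. → Clearview Trust (R1): 55% × 12% × 35% × 41% = 0.9471% of Bluewater Media Ltd.
Chain via Ridgefield Capital LLC → Oakhollow Logistics SA → Highfield Foods Inc. (R1): 8% × 37% × 82% × 17% = 0.412624% of Bluewater Media Ltd.
Aggregating (R2): 0.9471% + 0.412624% = 1.359724%.
1.359724% falls short of the 50% threshold by 48.640276 percentage points.

48.640276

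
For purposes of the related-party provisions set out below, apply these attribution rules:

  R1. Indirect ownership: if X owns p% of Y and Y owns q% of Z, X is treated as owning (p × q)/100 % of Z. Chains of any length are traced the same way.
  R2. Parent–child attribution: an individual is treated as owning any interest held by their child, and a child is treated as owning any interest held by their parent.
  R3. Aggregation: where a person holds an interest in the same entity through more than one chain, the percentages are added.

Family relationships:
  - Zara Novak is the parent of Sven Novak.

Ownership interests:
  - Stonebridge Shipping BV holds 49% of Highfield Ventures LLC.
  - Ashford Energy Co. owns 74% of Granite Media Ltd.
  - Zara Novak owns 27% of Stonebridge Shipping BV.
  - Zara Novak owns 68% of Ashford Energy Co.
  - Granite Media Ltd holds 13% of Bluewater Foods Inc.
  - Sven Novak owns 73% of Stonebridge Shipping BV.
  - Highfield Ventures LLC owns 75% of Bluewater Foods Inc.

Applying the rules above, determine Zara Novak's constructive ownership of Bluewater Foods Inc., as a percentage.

43.2916%

By parent–child attribution (R2), Zara Novak is treated as also owning Sven Novak's interest in Stonebridge Shipping BV, giving 27% + 73% = 100%.
Chain via Stonebridge Shipping BV → Highfield Ventures LLC (R1): 100% × 49% × 75% = 36.75% of Bluewater Foods Inc.
Chain via Ashford Energy Co. → Granite Media Ltd (R1): 68% × 74% × 13% = 6.5416% of Bluewater Foods Inc.
Aggregating (R3): 36.75% + 6.5416% = 43.2916%.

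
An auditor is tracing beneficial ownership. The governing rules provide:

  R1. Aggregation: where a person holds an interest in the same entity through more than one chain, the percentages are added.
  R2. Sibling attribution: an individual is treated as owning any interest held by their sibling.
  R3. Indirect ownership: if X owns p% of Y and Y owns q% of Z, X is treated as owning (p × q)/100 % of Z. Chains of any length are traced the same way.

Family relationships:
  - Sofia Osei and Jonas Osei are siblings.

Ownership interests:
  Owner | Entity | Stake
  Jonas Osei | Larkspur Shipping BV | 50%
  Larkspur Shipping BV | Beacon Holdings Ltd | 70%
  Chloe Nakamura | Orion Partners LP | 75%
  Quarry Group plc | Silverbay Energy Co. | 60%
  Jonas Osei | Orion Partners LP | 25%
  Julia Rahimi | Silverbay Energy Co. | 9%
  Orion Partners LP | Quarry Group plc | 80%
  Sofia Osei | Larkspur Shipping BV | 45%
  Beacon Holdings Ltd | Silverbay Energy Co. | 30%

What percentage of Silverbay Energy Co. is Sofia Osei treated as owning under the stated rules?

By sibling attribution (R2), Sofia Osei is treated as also owning Jonas Osei's interest in Larkspur Shipping BV, giving 45% + 50% = 95%.
By sibling attribution (R2), Sofia Osei is treated as owning Jonas Osei's 25% interest in Orion Partners LP.
Chain via Larkspur Shipping BV → Beacon Holdings Ltd (R3): 95% × 70% × 30% = 19.95% of Silverbay Energy Co.
Chain via Orion Partners LP → Quarry Group plc (R3): 25% × 80% × 60% = 12% of Silverbay Energy Co.
Aggregating (R1): 19.95% + 12% = 31.95%.

31.95%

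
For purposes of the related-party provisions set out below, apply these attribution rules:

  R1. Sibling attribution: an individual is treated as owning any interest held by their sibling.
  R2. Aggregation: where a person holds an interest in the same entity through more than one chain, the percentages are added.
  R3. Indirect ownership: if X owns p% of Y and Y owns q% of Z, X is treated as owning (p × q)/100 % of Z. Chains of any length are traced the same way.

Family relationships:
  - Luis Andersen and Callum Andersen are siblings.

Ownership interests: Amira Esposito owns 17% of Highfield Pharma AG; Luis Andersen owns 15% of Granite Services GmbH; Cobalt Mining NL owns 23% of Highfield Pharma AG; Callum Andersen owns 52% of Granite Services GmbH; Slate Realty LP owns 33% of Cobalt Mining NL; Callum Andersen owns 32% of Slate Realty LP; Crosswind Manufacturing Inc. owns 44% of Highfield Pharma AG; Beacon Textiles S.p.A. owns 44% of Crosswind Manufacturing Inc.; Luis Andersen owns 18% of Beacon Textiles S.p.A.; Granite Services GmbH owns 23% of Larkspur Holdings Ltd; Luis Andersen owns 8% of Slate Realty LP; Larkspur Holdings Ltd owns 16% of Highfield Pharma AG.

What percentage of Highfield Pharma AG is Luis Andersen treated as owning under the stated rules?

By sibling attribution (R1), Luis Andersen is treated as also owning Callum Andersen's interest in Granite Services GmbH, giving 15% + 52% = 67%.
By sibling attribution (R1), Luis Andersen is treated as also owning Callum Andersen's interest in Slate Realty LP, giving 8% + 32% = 40%.
Chain via Granite Services GmbH → Larkspur Holdings Ltd (R3): 67% × 23% × 16% = 2.4656% of Highfield Pharma AG.
Chain via Beacon Textiles S.p.A. → Crosswind Manufacturing Inc. (R3): 18% × 44% × 44% = 3.4848% of Highfield Pharma AG.
Chain via Slate Realty LP → Cobalt Mining NL (R3): 40% × 33% × 23% = 3.036% of Highfield Pharma AG.
Aggregating (R2): 2.4656% + 3.4848% + 3.036% = 8.9864%.

8.9864%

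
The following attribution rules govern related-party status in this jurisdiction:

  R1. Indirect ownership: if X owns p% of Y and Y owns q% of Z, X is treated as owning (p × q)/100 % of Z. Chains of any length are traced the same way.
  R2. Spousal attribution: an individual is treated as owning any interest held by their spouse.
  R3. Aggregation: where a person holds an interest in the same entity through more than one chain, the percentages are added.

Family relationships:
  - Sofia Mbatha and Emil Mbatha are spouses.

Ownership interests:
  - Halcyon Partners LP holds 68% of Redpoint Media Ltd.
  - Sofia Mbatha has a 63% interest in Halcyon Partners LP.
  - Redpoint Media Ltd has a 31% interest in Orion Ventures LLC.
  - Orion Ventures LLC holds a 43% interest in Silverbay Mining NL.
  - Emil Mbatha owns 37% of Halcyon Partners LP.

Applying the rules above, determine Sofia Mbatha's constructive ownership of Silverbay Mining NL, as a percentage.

By spousal attribution (R2), Sofia Mbatha is treated as also owning Emil Mbatha's interest in Halcyon Partners LP, giving 63% + 37% = 100%.
Chain via Halcyon Partners LP → Redpoint Media Ltd → Orion Ventures LLC (R1): 100% × 68% × 31% × 43% = 9.0644% of Silverbay Mining NL.

9.0644%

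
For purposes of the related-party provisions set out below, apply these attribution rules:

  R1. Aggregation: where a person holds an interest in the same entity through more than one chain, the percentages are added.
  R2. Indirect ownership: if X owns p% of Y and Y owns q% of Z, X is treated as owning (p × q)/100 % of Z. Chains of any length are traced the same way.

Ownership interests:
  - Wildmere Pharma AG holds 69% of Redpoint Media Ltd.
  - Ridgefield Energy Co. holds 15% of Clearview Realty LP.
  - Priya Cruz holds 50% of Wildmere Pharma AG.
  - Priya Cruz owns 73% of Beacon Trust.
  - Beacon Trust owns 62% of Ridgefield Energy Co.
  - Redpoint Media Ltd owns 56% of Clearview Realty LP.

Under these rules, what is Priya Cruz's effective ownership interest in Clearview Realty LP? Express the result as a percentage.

Chain via Wildmere Pharma AG → Redpoint Media Ltd (R2): 50% × 69% × 56% = 19.32% of Clearview Realty LP.
Chain via Beacon Trust → Ridgefield Energy Co. (R2): 73% × 62% × 15% = 6.789% of Clearview Realty LP.
Aggregating (R1): 19.32% + 6.789% = 26.109%.

26.109%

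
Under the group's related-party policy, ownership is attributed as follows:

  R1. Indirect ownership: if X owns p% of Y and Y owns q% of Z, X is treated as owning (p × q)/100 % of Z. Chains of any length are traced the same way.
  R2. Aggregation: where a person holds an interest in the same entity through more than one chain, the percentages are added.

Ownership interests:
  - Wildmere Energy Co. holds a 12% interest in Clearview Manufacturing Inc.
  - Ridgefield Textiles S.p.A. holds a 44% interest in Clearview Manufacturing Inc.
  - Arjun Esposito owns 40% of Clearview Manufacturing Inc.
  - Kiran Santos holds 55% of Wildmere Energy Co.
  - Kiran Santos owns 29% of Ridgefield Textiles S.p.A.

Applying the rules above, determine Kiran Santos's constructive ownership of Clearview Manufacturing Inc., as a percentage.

Chain via Wildmere Energy Co. (R1): 55% × 12% = 6.6% of Clearview Manufacturing Inc.
Chain via Ridgefield Textiles S.p.A. (R1): 29% × 44% = 12.76% of Clearview Manufacturing Inc.
Aggregating (R2): 6.6% + 12.76% = 19.36%.

19.36%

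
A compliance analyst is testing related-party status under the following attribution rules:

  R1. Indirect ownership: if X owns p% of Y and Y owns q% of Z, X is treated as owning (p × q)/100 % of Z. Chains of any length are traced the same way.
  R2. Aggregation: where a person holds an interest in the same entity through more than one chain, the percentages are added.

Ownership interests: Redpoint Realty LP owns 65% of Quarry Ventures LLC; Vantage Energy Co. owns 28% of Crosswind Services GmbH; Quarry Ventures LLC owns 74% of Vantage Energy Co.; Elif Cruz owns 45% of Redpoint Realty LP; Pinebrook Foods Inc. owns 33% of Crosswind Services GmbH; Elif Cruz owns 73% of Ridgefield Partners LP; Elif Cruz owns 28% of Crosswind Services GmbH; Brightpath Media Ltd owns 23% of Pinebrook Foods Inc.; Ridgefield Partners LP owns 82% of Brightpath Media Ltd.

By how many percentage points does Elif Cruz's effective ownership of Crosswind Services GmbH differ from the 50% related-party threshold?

11.396026

Chain via Ridgefield Partners LP → Brightpath Media Ltd → Pinebrook Foods Inc. (R1): 73% × 82% × 23% × 33% = 4.543374% of Crosswind Services GmbH.
Chain via Redpoint Realty LP → Quarry Ventures LLC → Vantage Energy Co. (R1): 45% × 65% × 74% × 28% = 6.0606% of Crosswind Services GmbH.
Direct interest in Crosswind Services GmbH: 28%.
Aggregating (R2): 4.543374% + 6.0606% + 28% = 38.603974%.
38.603974% falls short of the 50% threshold by 11.396026 percentage points.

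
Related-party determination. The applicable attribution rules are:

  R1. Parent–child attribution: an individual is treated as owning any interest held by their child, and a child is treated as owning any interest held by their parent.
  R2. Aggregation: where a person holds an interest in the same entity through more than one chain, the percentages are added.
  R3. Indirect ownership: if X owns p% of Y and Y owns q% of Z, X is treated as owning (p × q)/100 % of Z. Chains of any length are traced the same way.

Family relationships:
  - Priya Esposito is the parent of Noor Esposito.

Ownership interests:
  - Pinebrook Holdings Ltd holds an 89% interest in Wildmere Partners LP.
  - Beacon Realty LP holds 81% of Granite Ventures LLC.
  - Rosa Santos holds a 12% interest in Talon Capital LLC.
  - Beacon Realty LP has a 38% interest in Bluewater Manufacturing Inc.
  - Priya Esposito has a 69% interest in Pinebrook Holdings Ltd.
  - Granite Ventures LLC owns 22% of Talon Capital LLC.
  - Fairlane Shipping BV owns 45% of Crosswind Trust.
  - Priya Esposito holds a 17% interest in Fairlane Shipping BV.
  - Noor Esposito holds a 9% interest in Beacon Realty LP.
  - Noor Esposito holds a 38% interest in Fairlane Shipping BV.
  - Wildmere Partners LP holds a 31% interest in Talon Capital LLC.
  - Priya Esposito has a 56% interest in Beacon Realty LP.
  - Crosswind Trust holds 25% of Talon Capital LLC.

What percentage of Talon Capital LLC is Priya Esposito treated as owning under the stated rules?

By parent–child attribution (R1), Priya Esposito is treated as also owning Noor Esposito's interest in Beacon Realty LP, giving 56% + 9% = 65%.
By parent–child attribution (R1), Priya Esposito is treated as also owning Noor Esposito's interest in Fairlane Shipping BV, giving 17% + 38% = 55%.
Chain via Beacon Realty LP → Granite Ventures LLC (R3): 65% × 81% × 22% = 11.583% of Talon Capital LLC.
Chain via Fairlane Shipping BV → Crosswind Trust (R3): 55% × 45% × 25% = 6.1875% of Talon Capital LLC.
Chain via Pinebrook Holdings Ltd → Wildmere Partners LP (R3): 69% × 89% × 31% = 19.0371% of Talon Capital LLC.
Aggregating (R2): 11.583% + 6.1875% + 19.0371% = 36.8076%.

36.8076%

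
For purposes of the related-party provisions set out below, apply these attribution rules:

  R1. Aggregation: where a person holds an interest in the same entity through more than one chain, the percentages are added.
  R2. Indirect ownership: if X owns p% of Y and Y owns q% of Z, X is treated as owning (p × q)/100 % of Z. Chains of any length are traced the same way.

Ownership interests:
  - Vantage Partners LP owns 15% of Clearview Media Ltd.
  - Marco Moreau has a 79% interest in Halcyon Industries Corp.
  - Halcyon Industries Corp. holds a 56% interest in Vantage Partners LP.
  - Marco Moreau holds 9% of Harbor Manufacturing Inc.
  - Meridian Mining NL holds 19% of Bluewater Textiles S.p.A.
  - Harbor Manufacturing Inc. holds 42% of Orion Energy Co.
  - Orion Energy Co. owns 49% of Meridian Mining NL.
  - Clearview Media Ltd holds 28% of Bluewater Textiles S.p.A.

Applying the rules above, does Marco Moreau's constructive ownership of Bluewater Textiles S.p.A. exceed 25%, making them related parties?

No

Chain via Halcyon Industries Corp. → Vantage Partners LP → Clearview Media Ltd (R2): 79% × 56% × 15% × 28% = 1.85808% of Bluewater Textiles S.p.A.
Chain via Harbor Manufacturing Inc. → Orion Energy Co. → Meridian Mining NL (R2): 9% × 42% × 49% × 19% = 0.351918% of Bluewater Textiles S.p.A.
Aggregating (R1): 1.85808% + 0.351918% = 2.209998%.
2.209998% does not exceed the 25% threshold, so Marco is not a related party to Bluewater Textiles S.p.A.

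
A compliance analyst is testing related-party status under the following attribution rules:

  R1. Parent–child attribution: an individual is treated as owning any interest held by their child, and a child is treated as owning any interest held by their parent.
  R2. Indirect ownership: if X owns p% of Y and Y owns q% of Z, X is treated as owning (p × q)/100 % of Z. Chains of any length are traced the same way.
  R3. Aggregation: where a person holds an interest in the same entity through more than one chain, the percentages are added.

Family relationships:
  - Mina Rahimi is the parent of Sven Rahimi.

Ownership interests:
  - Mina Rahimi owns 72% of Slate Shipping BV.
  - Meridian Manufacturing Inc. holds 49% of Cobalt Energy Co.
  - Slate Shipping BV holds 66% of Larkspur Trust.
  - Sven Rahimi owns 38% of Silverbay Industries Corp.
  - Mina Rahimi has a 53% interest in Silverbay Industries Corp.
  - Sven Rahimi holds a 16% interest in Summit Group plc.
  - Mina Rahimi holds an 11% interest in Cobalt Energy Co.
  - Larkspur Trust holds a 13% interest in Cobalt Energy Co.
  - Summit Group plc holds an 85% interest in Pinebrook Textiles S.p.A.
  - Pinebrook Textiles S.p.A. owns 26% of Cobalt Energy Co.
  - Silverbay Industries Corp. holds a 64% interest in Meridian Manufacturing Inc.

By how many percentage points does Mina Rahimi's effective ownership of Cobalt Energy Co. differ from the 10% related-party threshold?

39.2512

By parent–child attribution (R1), Mina Rahimi is treated as also owning Sven Rahimi's interest in Silverbay Industries Corp, giving 53% + 38% = 91%.
By parent–child attribution (R1), Mina Rahimi is treated as owning Sven Rahimi's 16% interest in Summit Group plc.
Chain via Slate Shipping BV → Larkspur Trust (R2): 72% × 66% × 13% = 6.1776% of Cobalt Energy Co.
Chain via Silverbay Industries Corp. → Meridian Manufacturing Inc. (R2): 91% × 64% × 49% = 28.5376% of Cobalt Energy Co.
Direct interest in Cobalt Energy Co: 11%.
Chain via Summit Group plc → Pinebrook Textiles S.p.A. (R2): 16% × 85% × 26% = 3.536% of Cobalt Energy Co.
Aggregating (R3): 6.1776% + 28.5376% + 11% + 3.536% = 49.2512%.
49.2512% exceeds the 10% threshold by 39.2512 percentage points.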